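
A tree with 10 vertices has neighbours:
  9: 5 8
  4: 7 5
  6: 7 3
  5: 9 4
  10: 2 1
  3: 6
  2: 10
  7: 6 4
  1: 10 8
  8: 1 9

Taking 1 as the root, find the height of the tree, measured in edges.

A deepest node is 3, reached by 1 → 8 → 9 → 5 → 4 → 7 → 6 → 3.
That path has 7 edges, so the height is 7.

7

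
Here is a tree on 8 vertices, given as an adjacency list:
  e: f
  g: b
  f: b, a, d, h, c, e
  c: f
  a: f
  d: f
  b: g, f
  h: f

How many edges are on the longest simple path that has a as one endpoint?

3

A farthest node from a is g.
The path a–f–b–g has 3 edges.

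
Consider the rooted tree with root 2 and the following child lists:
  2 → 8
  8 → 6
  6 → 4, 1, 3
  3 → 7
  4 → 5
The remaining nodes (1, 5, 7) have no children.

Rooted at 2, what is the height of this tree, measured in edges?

5 sits deepest: 2 – 8 – 6 – 4 – 5 — 4 edges from the root.

4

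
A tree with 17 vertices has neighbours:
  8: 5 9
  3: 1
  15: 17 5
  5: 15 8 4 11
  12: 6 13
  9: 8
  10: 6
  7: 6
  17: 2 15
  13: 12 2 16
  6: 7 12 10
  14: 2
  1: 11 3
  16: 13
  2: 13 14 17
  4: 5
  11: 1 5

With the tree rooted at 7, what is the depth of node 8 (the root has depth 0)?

8

Path from 7 to 8: 7 – 6 – 12 – 13 – 2 – 17 – 15 – 5 – 8, which has 8 edges.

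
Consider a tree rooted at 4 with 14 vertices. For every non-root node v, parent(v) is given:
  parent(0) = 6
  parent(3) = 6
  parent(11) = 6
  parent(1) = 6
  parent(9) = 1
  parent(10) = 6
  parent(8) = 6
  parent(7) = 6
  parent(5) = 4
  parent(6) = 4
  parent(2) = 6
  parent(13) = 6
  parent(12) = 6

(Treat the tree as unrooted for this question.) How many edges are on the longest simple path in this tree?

4

Starting from 5, a farthest node is 9 at distance 4.
One longest path: 5–4–6–1–9.
So the diameter is 4.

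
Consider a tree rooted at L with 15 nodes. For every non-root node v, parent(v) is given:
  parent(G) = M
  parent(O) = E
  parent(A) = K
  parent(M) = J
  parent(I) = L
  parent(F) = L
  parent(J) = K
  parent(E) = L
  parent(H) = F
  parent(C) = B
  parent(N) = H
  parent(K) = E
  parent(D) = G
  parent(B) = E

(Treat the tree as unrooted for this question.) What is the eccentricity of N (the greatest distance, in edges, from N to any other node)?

The node farthest from N is D, via N – H – F – L – E – K – J – M – G – D — 9 edges.

9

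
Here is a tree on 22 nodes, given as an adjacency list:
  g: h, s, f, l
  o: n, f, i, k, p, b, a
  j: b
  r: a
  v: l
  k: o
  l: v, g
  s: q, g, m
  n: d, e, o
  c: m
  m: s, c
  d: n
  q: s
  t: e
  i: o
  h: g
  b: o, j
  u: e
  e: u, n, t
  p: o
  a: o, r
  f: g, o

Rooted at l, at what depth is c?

l → g → s → m → c — 4 edges.

4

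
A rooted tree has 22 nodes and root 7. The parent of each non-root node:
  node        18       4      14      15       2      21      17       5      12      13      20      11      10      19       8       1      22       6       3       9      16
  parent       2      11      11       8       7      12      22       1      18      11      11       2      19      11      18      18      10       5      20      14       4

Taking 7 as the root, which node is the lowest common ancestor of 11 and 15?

2

Path 11→root: 11 2 7; path 15→root: 15 8 18 2 7.
First common node: 2.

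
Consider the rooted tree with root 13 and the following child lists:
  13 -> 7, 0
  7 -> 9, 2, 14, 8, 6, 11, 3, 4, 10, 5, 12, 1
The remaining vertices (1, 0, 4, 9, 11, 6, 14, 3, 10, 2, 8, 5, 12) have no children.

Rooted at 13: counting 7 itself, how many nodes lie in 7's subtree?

Descendants of 7 (including itself): 7, 8, 5, 12, 10, 3, 14, 1, 11, 2, 6, 9, 4. That's 13.

13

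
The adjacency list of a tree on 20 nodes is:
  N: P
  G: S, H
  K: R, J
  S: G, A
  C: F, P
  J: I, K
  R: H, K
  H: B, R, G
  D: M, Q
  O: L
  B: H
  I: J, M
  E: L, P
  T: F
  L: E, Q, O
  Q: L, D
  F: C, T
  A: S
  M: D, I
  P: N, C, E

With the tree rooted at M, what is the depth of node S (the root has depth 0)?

Path from M to S: M–I–J–K–R–H–G–S, which has 7 edges.

7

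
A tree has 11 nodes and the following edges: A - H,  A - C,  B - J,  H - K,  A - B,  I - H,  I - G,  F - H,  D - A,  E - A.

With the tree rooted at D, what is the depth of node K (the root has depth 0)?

3

Path from D to K: D → A → H → K, which has 3 edges.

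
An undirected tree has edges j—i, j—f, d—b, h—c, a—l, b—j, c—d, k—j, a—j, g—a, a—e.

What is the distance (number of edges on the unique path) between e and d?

4

The path is e–a–j–b–d, which has 4 edges.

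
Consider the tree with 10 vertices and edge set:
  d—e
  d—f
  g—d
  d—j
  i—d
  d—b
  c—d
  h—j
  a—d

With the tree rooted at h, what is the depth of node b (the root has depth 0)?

h → j → d → b — 3 edges.

3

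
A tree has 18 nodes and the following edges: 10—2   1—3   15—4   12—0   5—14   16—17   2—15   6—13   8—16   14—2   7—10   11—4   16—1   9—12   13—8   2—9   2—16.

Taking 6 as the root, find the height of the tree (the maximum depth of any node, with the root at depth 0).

11 sits deepest: 6 – 13 – 8 – 16 – 2 – 15 – 4 – 11 — 7 edges from the root.

7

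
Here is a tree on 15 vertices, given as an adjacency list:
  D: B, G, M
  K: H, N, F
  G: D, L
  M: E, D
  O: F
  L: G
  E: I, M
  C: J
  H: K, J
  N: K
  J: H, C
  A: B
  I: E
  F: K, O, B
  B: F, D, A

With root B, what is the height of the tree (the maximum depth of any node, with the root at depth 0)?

5

C sits deepest: B → F → K → H → J → C — 5 edges from the root.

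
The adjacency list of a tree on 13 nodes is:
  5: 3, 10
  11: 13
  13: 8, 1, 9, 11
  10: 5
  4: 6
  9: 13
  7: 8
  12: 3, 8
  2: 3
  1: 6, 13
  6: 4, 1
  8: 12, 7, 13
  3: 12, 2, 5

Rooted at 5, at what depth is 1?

Climbing from 1 to the root: 1 → 13 → 8 → 12 → 3 → 5. That's 5 steps.

5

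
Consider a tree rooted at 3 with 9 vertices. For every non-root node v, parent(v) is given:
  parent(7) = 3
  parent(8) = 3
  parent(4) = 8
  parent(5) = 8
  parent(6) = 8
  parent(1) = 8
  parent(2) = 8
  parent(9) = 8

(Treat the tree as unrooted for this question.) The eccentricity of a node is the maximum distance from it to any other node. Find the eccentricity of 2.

A farthest node from 2 is 7.
The path 2–8–3–7 has 3 edges.

3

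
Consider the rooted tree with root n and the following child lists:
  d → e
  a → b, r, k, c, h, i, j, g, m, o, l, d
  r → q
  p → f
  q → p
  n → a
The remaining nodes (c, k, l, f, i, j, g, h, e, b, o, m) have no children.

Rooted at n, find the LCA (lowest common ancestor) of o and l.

a

o's ancestor chain is o, a, n and l's is l, a, n; they first meet at a.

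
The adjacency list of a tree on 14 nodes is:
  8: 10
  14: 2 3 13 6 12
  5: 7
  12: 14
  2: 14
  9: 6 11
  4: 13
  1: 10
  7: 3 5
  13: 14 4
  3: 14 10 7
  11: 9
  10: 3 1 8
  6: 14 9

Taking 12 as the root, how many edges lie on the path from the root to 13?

2

Path from 12 to 13: 12 – 14 – 13, which has 2 edges.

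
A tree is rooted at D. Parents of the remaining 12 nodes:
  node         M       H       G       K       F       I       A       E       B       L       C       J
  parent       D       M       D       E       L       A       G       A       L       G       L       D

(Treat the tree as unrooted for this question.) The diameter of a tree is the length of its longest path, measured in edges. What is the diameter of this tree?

6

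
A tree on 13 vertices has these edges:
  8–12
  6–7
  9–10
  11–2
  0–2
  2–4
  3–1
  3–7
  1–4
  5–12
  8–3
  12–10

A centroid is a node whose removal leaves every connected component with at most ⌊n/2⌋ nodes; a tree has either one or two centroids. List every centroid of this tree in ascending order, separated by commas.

3

If 3 is removed the pieces have sizes 5, 5, 2, all ≤ ⌊13/2⌋ = 6.
Every other node leaves some component of size > 6, so the centroid is unique.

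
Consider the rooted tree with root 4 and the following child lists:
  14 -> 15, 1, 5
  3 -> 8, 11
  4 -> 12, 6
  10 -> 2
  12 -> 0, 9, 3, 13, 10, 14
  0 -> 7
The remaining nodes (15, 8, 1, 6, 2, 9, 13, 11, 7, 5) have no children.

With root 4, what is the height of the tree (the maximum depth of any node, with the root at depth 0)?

3

5 sits deepest: 4-12-14-5 — 3 edges from the root.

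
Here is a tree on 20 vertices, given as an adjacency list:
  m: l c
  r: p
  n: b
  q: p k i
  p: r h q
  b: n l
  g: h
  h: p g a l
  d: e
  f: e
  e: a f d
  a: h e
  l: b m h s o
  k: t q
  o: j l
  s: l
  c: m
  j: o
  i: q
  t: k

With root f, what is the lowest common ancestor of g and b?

h

Path g→root: g h a e f; path b→root: b l h a e f.
First common node: h.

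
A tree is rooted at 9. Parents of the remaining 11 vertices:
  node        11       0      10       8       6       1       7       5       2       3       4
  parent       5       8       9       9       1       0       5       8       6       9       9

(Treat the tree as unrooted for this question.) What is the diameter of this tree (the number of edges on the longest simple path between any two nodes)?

A longest path is 2–6–1–0–8–5–11, with 6 edges.

6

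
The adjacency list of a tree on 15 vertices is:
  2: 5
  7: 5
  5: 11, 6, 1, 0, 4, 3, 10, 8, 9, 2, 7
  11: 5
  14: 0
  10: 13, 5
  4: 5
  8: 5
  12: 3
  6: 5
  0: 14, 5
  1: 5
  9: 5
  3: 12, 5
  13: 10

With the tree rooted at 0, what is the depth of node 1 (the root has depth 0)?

2

0–5–1 — 2 edges.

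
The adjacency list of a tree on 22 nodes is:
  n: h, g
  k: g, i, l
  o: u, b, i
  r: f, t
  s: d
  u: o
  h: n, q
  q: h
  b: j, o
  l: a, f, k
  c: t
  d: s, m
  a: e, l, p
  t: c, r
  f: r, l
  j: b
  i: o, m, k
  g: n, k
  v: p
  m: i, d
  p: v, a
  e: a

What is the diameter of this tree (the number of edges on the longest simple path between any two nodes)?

BFS from q reaches c last, at distance 9; BFS from c confirms no node is farther.
Path: q – h – n – g – k – l – f – r – t – c.

9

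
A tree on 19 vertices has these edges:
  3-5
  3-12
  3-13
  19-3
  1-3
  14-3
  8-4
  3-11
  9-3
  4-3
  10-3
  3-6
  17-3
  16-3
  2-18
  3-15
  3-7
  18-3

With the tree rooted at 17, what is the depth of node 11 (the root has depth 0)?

2

17 → 3 → 11 — 2 edges.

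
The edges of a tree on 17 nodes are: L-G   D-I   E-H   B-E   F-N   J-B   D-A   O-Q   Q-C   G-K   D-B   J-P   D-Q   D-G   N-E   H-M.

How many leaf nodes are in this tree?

Degree-1 nodes: A, C, F, I, K, L, M, O, P — 9 of them.

9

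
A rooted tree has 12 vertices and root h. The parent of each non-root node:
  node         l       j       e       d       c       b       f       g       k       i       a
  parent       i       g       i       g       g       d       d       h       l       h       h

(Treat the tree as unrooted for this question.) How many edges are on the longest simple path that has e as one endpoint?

The node farthest from e is b (f also at distance 5), via e-i-h-g-d-b — 5 edges.

5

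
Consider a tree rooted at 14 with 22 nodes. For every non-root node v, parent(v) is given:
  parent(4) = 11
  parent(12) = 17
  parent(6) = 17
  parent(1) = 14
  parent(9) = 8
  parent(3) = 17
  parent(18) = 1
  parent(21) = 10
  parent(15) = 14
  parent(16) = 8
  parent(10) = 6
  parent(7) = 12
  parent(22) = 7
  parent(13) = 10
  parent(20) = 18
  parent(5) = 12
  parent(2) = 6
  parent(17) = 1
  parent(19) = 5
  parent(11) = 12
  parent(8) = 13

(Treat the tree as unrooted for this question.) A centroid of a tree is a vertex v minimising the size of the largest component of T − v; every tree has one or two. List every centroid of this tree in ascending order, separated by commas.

If 17 is removed the pieces have sizes 8, 7, 5, 1, all ≤ ⌊22/2⌋ = 11.
No neighbour of 17 does as well, so 17 is the unique centroid.

17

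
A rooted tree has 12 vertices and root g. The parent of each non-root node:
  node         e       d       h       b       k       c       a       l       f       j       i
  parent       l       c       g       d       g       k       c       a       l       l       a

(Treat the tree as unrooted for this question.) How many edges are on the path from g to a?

3

The path is g – k – c – a, which has 3 edges.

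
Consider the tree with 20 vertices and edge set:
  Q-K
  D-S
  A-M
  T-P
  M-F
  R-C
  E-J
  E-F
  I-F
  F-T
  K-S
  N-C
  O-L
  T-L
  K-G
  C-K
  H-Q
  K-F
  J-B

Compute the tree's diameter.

A longest path is N-C-K-F-E-J-B, with 6 edges.

6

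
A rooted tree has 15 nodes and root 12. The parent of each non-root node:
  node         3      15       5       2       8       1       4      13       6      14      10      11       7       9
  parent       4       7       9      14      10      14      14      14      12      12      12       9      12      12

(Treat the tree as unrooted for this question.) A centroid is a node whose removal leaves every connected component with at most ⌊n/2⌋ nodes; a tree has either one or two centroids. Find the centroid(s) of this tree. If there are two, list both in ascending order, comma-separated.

If 12 is removed the pieces have sizes 6, 3, 2, 2, 1, all ≤ ⌊15/2⌋ = 7.
No neighbour of 12 does as well, so 12 is the unique centroid.

12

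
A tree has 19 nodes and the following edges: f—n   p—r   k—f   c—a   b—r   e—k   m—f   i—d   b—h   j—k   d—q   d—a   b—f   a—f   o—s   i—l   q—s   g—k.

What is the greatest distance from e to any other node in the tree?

The node farthest from e is o, via e – k – f – a – d – q – s – o — 7 edges.

7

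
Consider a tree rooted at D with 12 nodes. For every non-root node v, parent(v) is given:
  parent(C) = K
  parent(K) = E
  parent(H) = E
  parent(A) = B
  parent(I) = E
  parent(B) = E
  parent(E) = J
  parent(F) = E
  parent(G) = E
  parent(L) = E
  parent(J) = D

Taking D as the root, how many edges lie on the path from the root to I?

3

Path from D to I: D – J – E – I, which has 3 edges.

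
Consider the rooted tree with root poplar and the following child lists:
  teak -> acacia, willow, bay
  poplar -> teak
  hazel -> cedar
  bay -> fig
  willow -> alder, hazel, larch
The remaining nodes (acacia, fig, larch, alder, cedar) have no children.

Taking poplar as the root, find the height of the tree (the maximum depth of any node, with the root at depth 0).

cedar sits deepest: poplar–teak–willow–hazel–cedar — 4 edges from the root.

4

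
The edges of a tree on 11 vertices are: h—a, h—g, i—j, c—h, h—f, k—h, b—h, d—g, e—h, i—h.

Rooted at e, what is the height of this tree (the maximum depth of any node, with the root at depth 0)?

3

A deepest node is j, reached by e–h–i–j.
That path has 3 edges, so the height is 3.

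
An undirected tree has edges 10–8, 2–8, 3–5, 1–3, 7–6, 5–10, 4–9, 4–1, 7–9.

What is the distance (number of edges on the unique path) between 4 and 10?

The path is 4 – 1 – 3 – 5 – 10, which has 4 edges.

4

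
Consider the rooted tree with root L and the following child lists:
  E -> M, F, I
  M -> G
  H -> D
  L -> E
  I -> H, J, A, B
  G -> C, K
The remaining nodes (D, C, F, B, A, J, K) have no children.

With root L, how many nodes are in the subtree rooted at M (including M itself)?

4

The subtree rooted at M contains: M, G, C, K — 4 nodes.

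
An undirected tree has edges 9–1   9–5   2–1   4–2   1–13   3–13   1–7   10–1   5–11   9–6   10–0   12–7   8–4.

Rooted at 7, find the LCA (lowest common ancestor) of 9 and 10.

Ancestors of 9 (toward the root): 9, 1, 7.
Ancestors of 10: 10, 1, 7.
The deepest node appearing in both lists is 1.

1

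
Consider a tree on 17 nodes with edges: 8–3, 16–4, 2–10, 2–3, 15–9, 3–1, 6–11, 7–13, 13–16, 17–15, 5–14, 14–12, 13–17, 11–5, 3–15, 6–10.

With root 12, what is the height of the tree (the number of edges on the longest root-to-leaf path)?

4 sits deepest: 12 – 14 – 5 – 11 – 6 – 10 – 2 – 3 – 15 – 17 – 13 – 16 – 4 — 12 edges from the root.

12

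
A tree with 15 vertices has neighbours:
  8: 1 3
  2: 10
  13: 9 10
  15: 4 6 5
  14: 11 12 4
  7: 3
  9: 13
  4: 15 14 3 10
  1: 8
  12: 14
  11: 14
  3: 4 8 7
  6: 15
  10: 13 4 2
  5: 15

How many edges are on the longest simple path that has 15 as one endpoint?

The node farthest from 15 is 9 (1 also at distance 4), via 15–4–10–13–9 — 4 edges.

4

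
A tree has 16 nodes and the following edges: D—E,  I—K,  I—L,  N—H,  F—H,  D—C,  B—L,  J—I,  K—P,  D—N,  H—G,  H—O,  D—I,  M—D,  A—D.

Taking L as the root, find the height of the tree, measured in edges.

5

A deepest node is O, reached by L → I → D → N → H → O.
That path has 5 edges, so the height is 5.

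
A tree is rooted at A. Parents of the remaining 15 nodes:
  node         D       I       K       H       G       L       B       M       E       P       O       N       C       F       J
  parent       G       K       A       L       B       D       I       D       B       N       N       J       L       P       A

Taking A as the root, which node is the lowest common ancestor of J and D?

A

J's ancestor chain is J, A and D's is D, G, B, I, K, A; they first meet at A.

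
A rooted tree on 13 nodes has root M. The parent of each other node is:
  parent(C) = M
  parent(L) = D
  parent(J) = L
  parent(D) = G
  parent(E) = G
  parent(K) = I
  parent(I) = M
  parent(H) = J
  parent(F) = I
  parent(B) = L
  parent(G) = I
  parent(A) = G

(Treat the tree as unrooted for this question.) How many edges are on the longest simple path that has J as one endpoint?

6

Distances from J peak at 6, attained at C.
J-L-D-G-I-M-C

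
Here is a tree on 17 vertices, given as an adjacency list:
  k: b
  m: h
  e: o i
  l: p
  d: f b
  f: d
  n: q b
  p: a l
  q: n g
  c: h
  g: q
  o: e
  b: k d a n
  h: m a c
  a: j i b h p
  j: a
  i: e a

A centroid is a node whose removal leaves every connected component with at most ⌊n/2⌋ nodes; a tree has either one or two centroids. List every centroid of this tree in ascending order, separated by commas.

a

Delete a: the remaining components have sizes 7, 3, 3, 2, 1. Max 7 ≤ 8, so a is a centroid.
No neighbour of a does as well, so a is the unique centroid.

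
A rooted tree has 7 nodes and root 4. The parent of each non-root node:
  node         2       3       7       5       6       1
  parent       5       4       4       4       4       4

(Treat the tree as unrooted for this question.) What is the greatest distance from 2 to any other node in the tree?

Distances from 2 peak at 3, attained at 6 (3, 7, 1 also at distance 3).
2-5-4-6

3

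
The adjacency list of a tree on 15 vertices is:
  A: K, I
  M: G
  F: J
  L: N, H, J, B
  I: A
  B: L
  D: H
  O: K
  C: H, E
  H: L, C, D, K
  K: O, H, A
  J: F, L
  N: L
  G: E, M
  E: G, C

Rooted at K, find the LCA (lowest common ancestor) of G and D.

H

Path G→root: G E C H K; path D→root: D H K.
First common node: H.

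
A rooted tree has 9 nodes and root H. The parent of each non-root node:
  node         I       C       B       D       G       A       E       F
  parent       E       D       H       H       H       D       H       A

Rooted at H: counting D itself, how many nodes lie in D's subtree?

D's subtree: {D, A, C, F}, size 4.

4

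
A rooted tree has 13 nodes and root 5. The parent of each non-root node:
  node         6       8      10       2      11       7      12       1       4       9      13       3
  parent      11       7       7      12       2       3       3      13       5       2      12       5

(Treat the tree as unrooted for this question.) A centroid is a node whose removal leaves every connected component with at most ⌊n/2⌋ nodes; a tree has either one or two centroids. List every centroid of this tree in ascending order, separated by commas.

Removing 12 splits the tree into components of sizes 6, 4, 2; the largest is 6 ≤ ⌊13/2⌋ = 6.
Every other node leaves some component of size > 6, so the centroid is unique.

12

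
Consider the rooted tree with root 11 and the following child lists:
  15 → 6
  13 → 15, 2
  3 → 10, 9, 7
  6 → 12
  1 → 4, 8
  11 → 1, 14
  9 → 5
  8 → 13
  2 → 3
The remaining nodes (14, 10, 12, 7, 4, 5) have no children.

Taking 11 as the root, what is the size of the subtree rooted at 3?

5

3's subtree: {3, 10, 9, 7, 5}, size 5.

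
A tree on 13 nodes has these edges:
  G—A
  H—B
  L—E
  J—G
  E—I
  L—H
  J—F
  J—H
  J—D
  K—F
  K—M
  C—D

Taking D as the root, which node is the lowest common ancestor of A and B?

J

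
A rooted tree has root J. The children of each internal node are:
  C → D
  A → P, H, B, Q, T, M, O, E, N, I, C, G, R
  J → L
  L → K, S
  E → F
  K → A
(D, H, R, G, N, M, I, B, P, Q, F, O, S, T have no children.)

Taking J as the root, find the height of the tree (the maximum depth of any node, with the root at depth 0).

5

A deepest node is F, reached by J → L → K → A → E → F.
That path has 5 edges, so the height is 5.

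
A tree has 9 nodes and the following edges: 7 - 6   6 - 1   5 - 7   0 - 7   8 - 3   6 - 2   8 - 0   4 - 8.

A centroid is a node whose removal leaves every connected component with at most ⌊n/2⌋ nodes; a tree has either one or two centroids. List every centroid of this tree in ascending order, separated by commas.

Delete 7: the remaining components have sizes 4, 3, 1. Max 4 ≤ 4, so 7 is a centroid.
No neighbour of 7 does as well, so 7 is the unique centroid.

7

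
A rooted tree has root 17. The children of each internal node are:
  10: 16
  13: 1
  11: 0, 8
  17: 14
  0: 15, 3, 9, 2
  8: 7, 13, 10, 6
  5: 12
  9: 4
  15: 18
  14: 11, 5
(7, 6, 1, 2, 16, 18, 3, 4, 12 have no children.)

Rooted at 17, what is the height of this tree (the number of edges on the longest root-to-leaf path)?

A deepest node is 16, reached by 17–14–11–8–10–16.
That path has 5 edges, so the height is 5.

5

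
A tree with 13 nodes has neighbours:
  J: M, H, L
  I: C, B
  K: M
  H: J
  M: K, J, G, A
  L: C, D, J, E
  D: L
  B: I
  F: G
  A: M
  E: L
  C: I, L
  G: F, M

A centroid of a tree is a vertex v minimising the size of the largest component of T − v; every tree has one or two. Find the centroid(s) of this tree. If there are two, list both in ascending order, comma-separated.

Removing J splits the tree into components of sizes 6, 5, 1; the largest is 6 ≤ ⌊13/2⌋ = 6.
Every other node leaves some component of size > 6, so the centroid is unique.

J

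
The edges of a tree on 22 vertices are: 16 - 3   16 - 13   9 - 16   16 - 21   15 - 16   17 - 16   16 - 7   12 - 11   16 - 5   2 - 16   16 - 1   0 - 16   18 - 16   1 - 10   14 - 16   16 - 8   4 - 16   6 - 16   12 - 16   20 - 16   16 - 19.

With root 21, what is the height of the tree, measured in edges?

3

A deepest node is 10, reached by 21 – 16 – 1 – 10.
That path has 3 edges, so the height is 3.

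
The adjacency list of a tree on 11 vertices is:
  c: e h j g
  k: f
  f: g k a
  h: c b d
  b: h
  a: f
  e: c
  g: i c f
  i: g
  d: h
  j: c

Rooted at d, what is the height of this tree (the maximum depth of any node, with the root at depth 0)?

The longest root-to-leaf path is d → h → c → g → f → k (5 edges).

5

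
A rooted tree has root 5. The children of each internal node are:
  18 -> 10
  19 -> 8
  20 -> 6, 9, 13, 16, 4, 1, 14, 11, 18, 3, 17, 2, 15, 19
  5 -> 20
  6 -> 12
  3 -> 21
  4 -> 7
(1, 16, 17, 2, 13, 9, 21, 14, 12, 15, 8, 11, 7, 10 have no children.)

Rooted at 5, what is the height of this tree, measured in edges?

3

A deepest node is 21, reached by 5–20–3–21.
That path has 3 edges, so the height is 3.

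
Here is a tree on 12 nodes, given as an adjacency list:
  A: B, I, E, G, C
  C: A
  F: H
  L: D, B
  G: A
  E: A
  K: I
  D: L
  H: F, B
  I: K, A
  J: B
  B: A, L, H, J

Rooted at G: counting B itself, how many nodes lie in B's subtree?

6

The subtree rooted at B contains: B, H, L, J, F, D — 6 nodes.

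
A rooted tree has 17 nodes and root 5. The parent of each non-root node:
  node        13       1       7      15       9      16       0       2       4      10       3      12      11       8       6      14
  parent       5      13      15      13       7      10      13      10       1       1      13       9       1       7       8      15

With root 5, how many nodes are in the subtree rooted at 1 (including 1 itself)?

6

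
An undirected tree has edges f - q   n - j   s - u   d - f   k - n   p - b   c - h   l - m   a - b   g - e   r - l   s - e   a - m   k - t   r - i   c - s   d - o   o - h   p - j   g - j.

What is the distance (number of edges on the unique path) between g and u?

The path is g – e – s – u, which has 3 edges.

3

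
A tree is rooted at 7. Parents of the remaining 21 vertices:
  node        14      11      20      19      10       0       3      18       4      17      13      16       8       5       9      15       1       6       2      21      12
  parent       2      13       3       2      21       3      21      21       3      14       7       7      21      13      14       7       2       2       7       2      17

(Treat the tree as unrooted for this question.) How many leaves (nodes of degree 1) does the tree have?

Exactly 15 nodes have a single neighbour: 0, 1, 4, 5, 6, 8, 9, 10, 11, 12, 15, 16, 18, 19, 20.

15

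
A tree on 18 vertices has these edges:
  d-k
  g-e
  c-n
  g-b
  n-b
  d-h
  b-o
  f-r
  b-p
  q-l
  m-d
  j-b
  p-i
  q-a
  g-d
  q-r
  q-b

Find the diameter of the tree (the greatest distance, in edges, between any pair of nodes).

6

A longest path is f - r - q - b - g - d - m, with 6 edges.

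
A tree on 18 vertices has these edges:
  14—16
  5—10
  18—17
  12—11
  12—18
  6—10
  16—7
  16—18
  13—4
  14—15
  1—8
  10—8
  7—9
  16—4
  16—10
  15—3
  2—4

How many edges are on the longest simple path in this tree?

Starting from 1, a farthest node is 11 at distance 6.
One longest path: 1-8-10-16-18-12-11.
So the diameter is 6.

6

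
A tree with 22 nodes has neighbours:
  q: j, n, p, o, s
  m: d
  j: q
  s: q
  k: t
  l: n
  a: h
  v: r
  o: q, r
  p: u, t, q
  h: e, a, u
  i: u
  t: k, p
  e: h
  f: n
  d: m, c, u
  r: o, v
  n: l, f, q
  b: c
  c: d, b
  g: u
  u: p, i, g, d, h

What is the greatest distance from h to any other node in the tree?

A farthest node from h is v.
The path h – u – p – q – o – r – v has 6 edges.

6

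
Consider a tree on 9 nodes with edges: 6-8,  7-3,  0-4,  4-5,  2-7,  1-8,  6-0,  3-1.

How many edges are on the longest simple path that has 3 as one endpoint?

6

A farthest node from 3 is 5.
The path 3–1–8–6–0–4–5 has 6 edges.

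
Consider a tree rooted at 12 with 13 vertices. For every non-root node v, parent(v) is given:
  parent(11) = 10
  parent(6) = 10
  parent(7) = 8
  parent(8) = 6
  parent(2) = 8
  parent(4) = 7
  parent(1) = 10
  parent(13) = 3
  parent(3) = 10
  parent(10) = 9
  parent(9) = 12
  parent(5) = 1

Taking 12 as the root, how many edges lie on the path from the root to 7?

5

Climbing from 7 to the root: 7 → 8 → 6 → 10 → 9 → 12. That's 5 steps.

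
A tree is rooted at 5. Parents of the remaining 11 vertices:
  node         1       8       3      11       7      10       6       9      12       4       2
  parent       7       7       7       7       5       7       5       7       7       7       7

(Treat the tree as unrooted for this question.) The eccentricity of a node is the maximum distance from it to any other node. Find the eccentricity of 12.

3

The node farthest from 12 is 6, via 12-7-5-6 — 3 edges.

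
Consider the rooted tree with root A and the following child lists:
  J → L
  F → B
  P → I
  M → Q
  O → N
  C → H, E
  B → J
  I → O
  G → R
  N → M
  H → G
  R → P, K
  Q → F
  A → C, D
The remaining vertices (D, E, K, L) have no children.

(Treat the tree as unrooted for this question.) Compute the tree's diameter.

A longest path is D - A - C - H - G - R - P - I - O - N - M - Q - F - B - J - L, with 15 edges.

15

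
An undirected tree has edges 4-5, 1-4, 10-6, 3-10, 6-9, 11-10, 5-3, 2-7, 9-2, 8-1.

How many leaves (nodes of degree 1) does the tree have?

Degree-1 nodes: 7, 8, 11 — 3 of them.

3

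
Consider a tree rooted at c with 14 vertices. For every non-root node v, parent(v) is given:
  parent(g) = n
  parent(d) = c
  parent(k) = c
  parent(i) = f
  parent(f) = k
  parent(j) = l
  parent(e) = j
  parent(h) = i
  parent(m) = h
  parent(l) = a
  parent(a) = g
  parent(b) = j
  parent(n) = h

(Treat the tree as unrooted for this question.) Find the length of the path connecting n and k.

Walking from n: n–h–i–f–k. Length 4.

4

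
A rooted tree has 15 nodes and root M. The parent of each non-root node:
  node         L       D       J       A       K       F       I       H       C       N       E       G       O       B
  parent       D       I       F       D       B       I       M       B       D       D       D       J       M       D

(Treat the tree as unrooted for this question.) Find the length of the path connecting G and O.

Walking from G: G - J - F - I - M - O. Length 5.

5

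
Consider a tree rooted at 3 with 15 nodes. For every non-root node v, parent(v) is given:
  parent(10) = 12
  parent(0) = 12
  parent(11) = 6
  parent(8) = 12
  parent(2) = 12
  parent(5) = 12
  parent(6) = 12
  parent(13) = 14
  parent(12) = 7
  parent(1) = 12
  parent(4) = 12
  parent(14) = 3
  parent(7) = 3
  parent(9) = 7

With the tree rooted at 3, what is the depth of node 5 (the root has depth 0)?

Path from 3 to 5: 3 – 7 – 12 – 5, which has 3 edges.

3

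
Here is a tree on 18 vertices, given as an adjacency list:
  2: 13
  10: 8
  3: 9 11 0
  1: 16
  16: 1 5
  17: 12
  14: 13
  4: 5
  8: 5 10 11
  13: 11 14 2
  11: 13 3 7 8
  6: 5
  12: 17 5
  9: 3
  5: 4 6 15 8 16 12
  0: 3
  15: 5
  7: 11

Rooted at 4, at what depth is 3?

4

Path from 4 to 3: 4–5–8–11–3, which has 4 edges.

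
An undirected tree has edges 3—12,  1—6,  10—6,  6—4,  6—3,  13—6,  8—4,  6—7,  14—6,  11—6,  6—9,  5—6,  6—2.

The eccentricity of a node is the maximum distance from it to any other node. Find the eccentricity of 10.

3

Distances from 10 peak at 3, attained at 8 (12 also at distance 3).
10 – 6 – 4 – 8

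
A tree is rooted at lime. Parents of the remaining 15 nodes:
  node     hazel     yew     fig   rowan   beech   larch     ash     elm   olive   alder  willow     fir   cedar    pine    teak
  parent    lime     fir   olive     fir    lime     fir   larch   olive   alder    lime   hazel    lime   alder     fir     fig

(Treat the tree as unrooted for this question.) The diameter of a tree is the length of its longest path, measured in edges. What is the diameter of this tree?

7

BFS from teak reaches ash last, at distance 7; BFS from ash confirms no node is farther.
Path: teak – fig – olive – alder – lime – fir – larch – ash.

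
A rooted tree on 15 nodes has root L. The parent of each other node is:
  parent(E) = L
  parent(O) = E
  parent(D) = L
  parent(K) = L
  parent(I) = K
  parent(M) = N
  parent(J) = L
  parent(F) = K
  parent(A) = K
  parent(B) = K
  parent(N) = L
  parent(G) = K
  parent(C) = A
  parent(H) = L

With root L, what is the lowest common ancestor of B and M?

L

Ancestors of B (toward the root): B, K, L.
Ancestors of M: M, N, L.
The deepest node appearing in both lists is L.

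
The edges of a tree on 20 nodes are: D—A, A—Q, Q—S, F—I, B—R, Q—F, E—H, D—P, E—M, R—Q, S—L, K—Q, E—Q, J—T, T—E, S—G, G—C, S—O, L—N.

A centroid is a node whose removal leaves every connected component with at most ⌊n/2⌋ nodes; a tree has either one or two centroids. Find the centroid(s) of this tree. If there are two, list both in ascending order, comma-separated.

Removing Q splits the tree into components of sizes 6, 5, 3, 2, 2, 1; the largest is 6 ≤ ⌊20/2⌋ = 10.
Every other node leaves some component of size > 10, so the centroid is unique.

Q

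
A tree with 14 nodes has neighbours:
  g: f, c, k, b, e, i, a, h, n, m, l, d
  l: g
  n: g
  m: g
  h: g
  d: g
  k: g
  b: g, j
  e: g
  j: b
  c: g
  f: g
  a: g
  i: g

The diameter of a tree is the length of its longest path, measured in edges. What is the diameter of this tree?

A longest path is j – b – g – m, with 3 edges.

3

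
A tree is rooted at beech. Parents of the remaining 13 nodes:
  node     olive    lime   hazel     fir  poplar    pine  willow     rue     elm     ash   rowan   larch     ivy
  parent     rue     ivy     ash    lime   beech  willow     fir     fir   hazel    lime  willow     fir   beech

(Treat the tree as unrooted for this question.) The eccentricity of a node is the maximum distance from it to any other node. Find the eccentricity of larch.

The node farthest from larch is elm (poplar also at distance 5), via larch – fir – lime – ash – hazel – elm — 5 edges.

5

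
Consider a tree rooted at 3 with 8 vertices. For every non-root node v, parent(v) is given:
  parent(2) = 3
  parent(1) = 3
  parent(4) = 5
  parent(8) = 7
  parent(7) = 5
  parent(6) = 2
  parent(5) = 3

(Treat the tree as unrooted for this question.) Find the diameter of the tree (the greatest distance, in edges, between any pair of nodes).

Starting from 8, a farthest node is 6 at distance 5.
One longest path: 8-7-5-3-2-6.
So the diameter is 5.

5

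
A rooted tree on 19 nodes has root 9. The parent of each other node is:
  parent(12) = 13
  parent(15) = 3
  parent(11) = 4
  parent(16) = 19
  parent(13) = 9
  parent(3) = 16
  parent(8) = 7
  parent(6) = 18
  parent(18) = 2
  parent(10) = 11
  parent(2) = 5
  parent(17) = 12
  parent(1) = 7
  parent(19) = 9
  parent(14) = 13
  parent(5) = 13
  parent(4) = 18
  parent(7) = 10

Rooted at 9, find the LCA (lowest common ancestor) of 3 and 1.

3's ancestor chain is 3, 16, 19, 9 and 1's is 1, 7, 10, 11, 4, 18, 2, 5, 13, 9; they first meet at 9.

9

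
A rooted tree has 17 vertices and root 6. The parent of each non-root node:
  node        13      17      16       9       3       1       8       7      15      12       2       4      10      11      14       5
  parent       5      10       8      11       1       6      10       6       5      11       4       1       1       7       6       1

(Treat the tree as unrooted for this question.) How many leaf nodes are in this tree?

9

The leaves are 2, 3, 9, 12, 13, 14, 15, 16, 17.
That is 9 leaves.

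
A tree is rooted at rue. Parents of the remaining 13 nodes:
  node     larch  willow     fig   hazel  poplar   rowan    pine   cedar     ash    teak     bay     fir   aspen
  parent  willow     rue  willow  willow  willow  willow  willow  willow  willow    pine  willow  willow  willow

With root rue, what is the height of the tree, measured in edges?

3

The longest root-to-leaf path is rue – willow – pine – teak (3 edges).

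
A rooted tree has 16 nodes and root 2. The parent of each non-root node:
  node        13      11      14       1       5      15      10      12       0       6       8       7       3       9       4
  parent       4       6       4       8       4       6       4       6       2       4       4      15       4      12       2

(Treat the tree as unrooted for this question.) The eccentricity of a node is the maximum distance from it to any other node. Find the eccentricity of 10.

4

The node farthest from 10 is 9 (7 also at distance 4), via 10 – 4 – 6 – 12 – 9 — 4 edges.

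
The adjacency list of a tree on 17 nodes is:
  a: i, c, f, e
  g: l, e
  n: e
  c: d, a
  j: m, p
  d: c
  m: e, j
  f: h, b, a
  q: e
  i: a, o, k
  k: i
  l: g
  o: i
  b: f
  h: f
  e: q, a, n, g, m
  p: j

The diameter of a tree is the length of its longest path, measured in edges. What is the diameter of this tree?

A longest path is p-j-m-e-a-i-o, with 6 edges.

6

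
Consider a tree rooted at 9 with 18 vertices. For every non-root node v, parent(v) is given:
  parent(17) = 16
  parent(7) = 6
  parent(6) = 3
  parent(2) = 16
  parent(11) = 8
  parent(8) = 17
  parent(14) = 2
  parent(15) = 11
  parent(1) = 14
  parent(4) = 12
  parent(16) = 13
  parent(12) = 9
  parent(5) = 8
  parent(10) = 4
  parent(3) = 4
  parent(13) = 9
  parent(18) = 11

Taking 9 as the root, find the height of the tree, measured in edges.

6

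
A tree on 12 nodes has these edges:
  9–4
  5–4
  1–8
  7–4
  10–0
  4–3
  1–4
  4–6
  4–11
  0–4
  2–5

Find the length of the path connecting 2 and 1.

3

The path is 2 – 5 – 4 – 1, which has 3 edges.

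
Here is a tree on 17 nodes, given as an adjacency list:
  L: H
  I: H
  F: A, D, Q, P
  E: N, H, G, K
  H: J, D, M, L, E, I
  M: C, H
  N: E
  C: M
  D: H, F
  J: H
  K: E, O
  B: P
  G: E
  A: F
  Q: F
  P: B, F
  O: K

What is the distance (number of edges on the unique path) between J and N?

3

Walking from J: J – H – E – N. Length 3.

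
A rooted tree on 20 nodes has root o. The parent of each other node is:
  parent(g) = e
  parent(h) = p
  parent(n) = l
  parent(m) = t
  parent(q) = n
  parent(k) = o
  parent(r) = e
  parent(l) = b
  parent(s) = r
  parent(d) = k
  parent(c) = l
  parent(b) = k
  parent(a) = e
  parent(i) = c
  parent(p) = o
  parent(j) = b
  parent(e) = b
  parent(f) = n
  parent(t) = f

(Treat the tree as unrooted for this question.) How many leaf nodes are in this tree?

9

Exactly 9 nodes have a single neighbour: a, d, g, h, i, j, m, q, s.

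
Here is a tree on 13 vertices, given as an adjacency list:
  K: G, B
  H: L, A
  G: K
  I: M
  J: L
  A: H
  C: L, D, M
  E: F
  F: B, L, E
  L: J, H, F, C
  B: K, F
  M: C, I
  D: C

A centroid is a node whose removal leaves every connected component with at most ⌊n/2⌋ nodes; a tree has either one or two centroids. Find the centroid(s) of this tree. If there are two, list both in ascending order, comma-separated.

L

Removing L splits the tree into components of sizes 5, 4, 2, 1; the largest is 5 ≤ ⌊13/2⌋ = 6.
Every other node leaves some component of size > 6, so the centroid is unique.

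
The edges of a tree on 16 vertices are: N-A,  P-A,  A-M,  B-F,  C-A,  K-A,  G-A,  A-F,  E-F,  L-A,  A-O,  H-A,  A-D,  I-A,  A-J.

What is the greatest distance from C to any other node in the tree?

The node farthest from C is B (E also at distance 3), via C-A-F-B — 3 edges.

3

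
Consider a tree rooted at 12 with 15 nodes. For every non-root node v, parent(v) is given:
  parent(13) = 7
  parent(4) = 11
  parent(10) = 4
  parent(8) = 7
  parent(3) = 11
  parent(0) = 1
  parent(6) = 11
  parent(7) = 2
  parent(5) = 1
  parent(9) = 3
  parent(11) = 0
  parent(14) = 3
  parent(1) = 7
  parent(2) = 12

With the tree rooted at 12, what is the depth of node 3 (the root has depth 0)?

12–2–7–1–0–11–3 — 6 edges.

6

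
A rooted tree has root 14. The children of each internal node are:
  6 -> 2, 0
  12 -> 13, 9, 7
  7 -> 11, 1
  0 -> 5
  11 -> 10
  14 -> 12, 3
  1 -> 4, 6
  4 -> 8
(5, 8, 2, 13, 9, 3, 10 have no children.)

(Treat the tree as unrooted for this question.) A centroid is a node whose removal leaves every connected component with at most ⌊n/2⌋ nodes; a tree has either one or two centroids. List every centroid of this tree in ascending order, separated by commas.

Delete 7: the remaining components have sizes 7, 5, 2. Max 7 ≤ 7, so 7 is a centroid.
No neighbour of 7 does as well, so 7 is the unique centroid.

7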